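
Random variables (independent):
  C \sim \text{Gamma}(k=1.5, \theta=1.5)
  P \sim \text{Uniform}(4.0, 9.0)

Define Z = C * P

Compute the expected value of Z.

For independent RVs: E[XY] = E[X]*E[Y]
E[C] = 2.25
E[P] = 6.5
E[Z] = 2.25 * 6.5 = 14.625

14.625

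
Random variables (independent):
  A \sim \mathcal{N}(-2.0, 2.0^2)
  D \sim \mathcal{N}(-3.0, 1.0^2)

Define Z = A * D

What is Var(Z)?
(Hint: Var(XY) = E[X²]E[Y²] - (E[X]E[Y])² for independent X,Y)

Var(XY) = E[X²]E[Y²] - (E[X]E[Y])²
E[A] = -2, Var(A) = 4
E[D] = -3, Var(D) = 1
E[A²] = 4 + (-2)² = 8
E[D²] = 1 + (-3)² = 10
Var(Z) = 8*10 - (-2*(-3))²
= 80 - 36 = 44

44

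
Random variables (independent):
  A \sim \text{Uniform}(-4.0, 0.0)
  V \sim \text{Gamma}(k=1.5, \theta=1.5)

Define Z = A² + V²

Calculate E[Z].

E[Z] = E[A²] + E[V²]
E[A²] = Var(A) + E[A]² = 1.3333333 + 4 = 5.3333333
E[V²] = Var(V) + E[V]² = 3.375 + 5.0625 = 8.4375
E[Z] = 5.3333333 + 8.4375 = 13.770833

13.770833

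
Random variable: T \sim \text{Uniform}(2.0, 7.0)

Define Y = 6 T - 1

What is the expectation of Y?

For Y = 6T - 1:
E[Y] = 6 * E[T] - 1
E[T] = (2 + 7)/2 = 4.5
E[Y] = 6 * 4.5 - 1 = 26

26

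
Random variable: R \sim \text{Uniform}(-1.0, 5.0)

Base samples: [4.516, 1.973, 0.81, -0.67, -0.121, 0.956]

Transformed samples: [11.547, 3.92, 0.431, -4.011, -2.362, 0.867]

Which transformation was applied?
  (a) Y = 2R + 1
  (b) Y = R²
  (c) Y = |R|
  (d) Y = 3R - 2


Checking option (d) Y = 3R - 2:
  R = 4.516 -> Y = 11.547 ✓
  R = 1.973 -> Y = 3.92 ✓
  R = 0.81 -> Y = 0.431 ✓
All samples match this transformation.

(d) 3R - 2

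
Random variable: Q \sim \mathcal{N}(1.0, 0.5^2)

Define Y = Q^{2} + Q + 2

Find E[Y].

E[Y] = 1*E[Q²] + 1*E[Q] + 2
E[Q] = 1
E[Q²] = Var(Q) + (E[Q])² = 0.25 + 1 = 1.25
E[Y] = 1*1.25 + 1*1 + 2 = 4.25

4.25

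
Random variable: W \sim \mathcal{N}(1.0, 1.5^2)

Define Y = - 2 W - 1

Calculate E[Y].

For Y = -2W - 1:
E[Y] = -2 * E[W] - 1
E[W] = 1.0 = 1
E[Y] = -2 * 1 - 1 = -3

-3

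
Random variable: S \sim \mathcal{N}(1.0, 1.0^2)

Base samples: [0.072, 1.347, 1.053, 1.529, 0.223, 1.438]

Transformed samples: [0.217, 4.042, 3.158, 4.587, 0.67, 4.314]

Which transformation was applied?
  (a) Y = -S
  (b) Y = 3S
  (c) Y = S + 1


Checking option (b) Y = 3S:
  S = 0.072 -> Y = 0.217 ✓
  S = 1.347 -> Y = 4.042 ✓
  S = 1.053 -> Y = 3.158 ✓
All samples match this transformation.

(b) 3S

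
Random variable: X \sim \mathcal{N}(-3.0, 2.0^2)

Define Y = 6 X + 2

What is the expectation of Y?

For Y = 6X + 2:
E[Y] = 6 * E[X] + 2
E[X] = -3.0 = -3
E[Y] = 6 * (-3) + 2 = -16

-16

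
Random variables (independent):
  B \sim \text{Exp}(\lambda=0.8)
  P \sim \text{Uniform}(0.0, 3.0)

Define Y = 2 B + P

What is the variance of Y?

For independent RVs: Var(aX + bY) = a²Var(X) + b²Var(Y)
Var(B) = 1.5625
Var(P) = 0.75
Var(Y) = 2²*1.5625 + 1²*0.75
= 4*1.5625 + 1*0.75 = 7

7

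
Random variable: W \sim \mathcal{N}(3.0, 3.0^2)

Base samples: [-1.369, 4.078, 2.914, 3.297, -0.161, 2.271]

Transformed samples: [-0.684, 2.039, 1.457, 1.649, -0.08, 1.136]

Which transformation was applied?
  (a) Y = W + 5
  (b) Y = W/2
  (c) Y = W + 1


Checking option (b) Y = W/2:
  W = -1.369 -> Y = -0.684 ✓
  W = 4.078 -> Y = 2.039 ✓
  W = 2.914 -> Y = 1.457 ✓
All samples match this transformation.

(b) W/2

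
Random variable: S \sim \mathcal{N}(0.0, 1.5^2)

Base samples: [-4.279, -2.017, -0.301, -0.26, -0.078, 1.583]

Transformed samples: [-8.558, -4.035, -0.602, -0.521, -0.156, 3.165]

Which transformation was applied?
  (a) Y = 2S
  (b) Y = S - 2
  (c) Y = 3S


Checking option (a) Y = 2S:
  S = -4.279 -> Y = -8.558 ✓
  S = -2.017 -> Y = -4.035 ✓
  S = -0.301 -> Y = -0.602 ✓
All samples match this transformation.

(a) 2S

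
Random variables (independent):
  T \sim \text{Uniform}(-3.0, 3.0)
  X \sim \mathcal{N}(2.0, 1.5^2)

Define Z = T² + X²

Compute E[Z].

E[Z] = E[T²] + E[X²]
E[T²] = Var(T) + E[T]² = 3 + 0 = 3
E[X²] = Var(X) + E[X]² = 2.25 + 4 = 6.25
E[Z] = 3 + 6.25 = 9.25

9.25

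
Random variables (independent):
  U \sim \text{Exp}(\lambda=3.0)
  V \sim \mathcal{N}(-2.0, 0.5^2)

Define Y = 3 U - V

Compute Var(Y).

For independent RVs: Var(aX + bY) = a²Var(X) + b²Var(Y)
Var(U) = 0.11111111
Var(V) = 0.25
Var(Y) = 3²*0.11111111 + (-1)²*0.25
= 9*0.11111111 + 1*0.25 = 1.25

1.25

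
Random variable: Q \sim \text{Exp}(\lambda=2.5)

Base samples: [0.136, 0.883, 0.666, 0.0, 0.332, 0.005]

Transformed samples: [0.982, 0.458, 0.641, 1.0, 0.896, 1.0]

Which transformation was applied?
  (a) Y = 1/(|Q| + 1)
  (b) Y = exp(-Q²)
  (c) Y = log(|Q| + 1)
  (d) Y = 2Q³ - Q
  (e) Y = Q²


Checking option (b) Y = exp(-Q²):
  Q = 0.136 -> Y = 0.982 ✓
  Q = 0.883 -> Y = 0.458 ✓
  Q = 0.666 -> Y = 0.641 ✓
All samples match this transformation.

(b) exp(-Q²)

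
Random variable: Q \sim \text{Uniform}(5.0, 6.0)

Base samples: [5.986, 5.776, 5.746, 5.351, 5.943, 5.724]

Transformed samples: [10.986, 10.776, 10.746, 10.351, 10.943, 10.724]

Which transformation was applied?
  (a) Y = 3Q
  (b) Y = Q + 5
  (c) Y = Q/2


Checking option (b) Y = Q + 5:
  Q = 5.986 -> Y = 10.986 ✓
  Q = 5.776 -> Y = 10.776 ✓
  Q = 5.746 -> Y = 10.746 ✓
All samples match this transformation.

(b) Q + 5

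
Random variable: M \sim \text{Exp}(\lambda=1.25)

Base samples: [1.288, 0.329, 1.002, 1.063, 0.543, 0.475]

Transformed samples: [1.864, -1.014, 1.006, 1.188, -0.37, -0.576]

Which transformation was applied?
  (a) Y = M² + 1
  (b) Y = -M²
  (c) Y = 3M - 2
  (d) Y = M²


Checking option (c) Y = 3M - 2:
  M = 1.288 -> Y = 1.864 ✓
  M = 0.329 -> Y = -1.014 ✓
  M = 1.002 -> Y = 1.006 ✓
All samples match this transformation.

(c) 3M - 2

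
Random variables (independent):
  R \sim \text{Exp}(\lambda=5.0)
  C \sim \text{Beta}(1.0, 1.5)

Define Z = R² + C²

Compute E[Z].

E[Z] = E[R²] + E[C²]
E[R²] = Var(R) + E[R]² = 0.04 + 0.04 = 0.08
E[C²] = Var(C) + E[C]² = 0.068571429 + 0.16 = 0.22857143
E[Z] = 0.08 + 0.22857143 = 0.30857143

0.30857143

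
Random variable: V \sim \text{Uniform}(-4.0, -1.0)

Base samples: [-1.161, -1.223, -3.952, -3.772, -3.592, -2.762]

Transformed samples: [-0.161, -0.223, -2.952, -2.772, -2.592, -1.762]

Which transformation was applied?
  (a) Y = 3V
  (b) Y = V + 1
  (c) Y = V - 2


Checking option (b) Y = V + 1:
  V = -1.161 -> Y = -0.161 ✓
  V = -1.223 -> Y = -0.223 ✓
  V = -3.952 -> Y = -2.952 ✓
All samples match this transformation.

(b) V + 1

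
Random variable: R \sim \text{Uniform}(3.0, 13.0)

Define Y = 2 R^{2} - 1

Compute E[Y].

E[Y] = 2*E[R²] - 1
E[R] = 8
E[R²] = Var(R) + (E[R])² = 8.3333333 + 64 = 72.333333
E[Y] = 2*72.333333 - 1 = 143.66667

143.66667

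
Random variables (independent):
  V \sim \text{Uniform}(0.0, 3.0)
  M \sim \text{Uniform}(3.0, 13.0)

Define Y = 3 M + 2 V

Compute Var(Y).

For independent RVs: Var(aX + bY) = a²Var(X) + b²Var(Y)
Var(V) = 0.75
Var(M) = 8.3333333
Var(Y) = 2²*0.75 + 3²*8.3333333
= 4*0.75 + 9*8.3333333 = 78

78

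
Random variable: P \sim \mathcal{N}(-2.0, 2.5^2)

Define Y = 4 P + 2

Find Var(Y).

For Y = aP + b: Var(Y) = a² * Var(P)
Var(P) = 2.5^2 = 6.25
Var(Y) = 4² * 6.25 = 16 * 6.25 = 100

100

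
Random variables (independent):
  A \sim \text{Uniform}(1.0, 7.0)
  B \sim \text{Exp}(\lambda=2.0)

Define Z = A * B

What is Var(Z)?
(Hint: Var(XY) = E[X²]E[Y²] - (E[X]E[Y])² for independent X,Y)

Var(XY) = E[X²]E[Y²] - (E[X]E[Y])²
E[A] = 4, Var(A) = 3
E[B] = 0.5, Var(B) = 0.25
E[A²] = 3 + 4² = 19
E[B²] = 0.25 + 0.5² = 0.5
Var(Z) = 19*0.5 - (4*0.5)²
= 9.5 - 4 = 5.5

5.5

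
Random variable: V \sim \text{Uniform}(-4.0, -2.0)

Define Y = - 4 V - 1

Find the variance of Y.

For Y = aV + b: Var(Y) = a² * Var(V)
Var(V) = (-2 + 4)^2/12 = 0.33333333
Var(Y) = (-4)² * 0.33333333 = 16 * 0.33333333 = 5.3333333

5.3333333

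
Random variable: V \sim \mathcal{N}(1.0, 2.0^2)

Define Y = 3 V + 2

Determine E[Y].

For Y = 3V + 2:
E[Y] = 3 * E[V] + 2
E[V] = 1.0 = 1
E[Y] = 3 * 1 + 2 = 5

5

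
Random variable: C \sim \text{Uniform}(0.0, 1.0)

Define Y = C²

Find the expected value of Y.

Using E[X²] = Var(X) + (E[X])²:
E[C] = 0.5
Var(C) = (1 - 0)^2/12 = 0.083333333
E[C²] = 0.083333333 + 0.5² = 0.083333333 + 0.25 = 0.33333333

0.33333333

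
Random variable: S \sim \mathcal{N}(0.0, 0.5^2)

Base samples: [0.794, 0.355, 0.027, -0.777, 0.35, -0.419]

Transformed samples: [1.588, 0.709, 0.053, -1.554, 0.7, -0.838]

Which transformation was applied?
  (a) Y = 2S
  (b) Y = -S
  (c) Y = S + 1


Checking option (a) Y = 2S:
  S = 0.794 -> Y = 1.588 ✓
  S = 0.355 -> Y = 0.709 ✓
  S = 0.027 -> Y = 0.053 ✓
All samples match this transformation.

(a) 2S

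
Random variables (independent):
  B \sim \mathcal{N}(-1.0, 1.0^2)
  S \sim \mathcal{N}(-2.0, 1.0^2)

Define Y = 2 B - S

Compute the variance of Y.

For independent RVs: Var(aX + bY) = a²Var(X) + b²Var(Y)
Var(B) = 1
Var(S) = 1
Var(Y) = 2²*1 + (-1)²*1
= 4*1 + 1*1 = 5

5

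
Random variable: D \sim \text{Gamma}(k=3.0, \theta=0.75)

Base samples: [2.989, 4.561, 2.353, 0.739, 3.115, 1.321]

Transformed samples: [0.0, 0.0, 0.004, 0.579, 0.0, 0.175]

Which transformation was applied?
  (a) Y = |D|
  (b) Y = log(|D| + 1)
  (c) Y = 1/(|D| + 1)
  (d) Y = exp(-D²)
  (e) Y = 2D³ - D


Checking option (d) Y = exp(-D²):
  D = 2.989 -> Y = 0.0 ✓
  D = 4.561 -> Y = 0.0 ✓
  D = 2.353 -> Y = 0.004 ✓
All samples match this transformation.

(d) exp(-D²)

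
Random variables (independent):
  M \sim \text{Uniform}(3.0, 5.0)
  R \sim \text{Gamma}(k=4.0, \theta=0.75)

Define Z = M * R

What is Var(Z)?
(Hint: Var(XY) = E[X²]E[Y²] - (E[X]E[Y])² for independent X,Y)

Var(XY) = E[X²]E[Y²] - (E[X]E[Y])²
E[M] = 4, Var(M) = 0.33333333
E[R] = 3, Var(R) = 2.25
E[M²] = 0.33333333 + 4² = 16.333333
E[R²] = 2.25 + 3² = 11.25
Var(Z) = 16.333333*11.25 - (4*3)²
= 183.75 - 144 = 39.75

39.75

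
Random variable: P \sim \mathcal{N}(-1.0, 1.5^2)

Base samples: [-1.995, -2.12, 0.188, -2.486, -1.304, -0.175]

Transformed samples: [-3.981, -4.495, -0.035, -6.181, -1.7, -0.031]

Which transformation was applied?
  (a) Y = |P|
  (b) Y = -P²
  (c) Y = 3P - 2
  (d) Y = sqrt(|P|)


Checking option (b) Y = -P²:
  P = -1.995 -> Y = -3.981 ✓
  P = -2.12 -> Y = -4.495 ✓
  P = 0.188 -> Y = -0.035 ✓
All samples match this transformation.

(b) -P²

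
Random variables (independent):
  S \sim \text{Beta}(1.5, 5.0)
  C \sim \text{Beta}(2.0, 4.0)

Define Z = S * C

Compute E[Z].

For independent RVs: E[XY] = E[X]*E[Y]
E[S] = 0.23076923
E[C] = 0.33333333
E[Z] = 0.23076923 * 0.33333333 = 0.076923077

0.076923077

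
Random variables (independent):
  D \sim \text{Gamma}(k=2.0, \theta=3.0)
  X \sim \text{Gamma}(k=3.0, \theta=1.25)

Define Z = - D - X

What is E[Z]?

E[Z] = -1*E[D] - 1*E[X]
E[D] = 6
E[X] = 3.75
E[Z] = -1*6 - 1*3.75 = -9.75

-9.75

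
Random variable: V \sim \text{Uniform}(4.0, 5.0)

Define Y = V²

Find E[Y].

Using E[X²] = Var(X) + (E[X])²:
E[V] = 4.5
Var(V) = (5 - 4)^2/12 = 0.083333333
E[V²] = 0.083333333 + 4.5² = 0.083333333 + 20.25 = 20.333333

20.333333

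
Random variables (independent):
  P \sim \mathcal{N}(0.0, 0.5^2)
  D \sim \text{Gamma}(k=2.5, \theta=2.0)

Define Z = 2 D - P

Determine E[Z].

E[Z] = -1*E[P] + 2*E[D]
E[P] = 0
E[D] = 5
E[Z] = -1*0 + 2*5 = 10

10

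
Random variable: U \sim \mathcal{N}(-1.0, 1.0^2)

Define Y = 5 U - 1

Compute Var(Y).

For Y = aU + b: Var(Y) = a² * Var(U)
Var(U) = 1.0^2 = 1
Var(Y) = 5² * 1 = 25 * 1 = 25

25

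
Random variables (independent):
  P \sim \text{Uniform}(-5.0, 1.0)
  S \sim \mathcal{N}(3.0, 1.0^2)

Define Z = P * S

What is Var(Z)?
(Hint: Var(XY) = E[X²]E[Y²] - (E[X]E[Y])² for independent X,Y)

Var(XY) = E[X²]E[Y²] - (E[X]E[Y])²
E[P] = -2, Var(P) = 3
E[S] = 3, Var(S) = 1
E[P²] = 3 + (-2)² = 7
E[S²] = 1 + 3² = 10
Var(Z) = 7*10 - (-2*3)²
= 70 - 36 = 34

34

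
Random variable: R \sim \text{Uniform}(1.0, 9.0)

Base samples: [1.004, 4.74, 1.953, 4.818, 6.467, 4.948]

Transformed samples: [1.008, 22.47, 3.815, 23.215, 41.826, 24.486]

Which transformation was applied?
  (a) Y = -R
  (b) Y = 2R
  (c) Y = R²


Checking option (c) Y = R²:
  R = 1.004 -> Y = 1.008 ✓
  R = 4.74 -> Y = 22.47 ✓
  R = 1.953 -> Y = 3.815 ✓
All samples match this transformation.

(c) R²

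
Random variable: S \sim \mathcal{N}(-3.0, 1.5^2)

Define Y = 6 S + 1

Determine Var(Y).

For Y = aS + b: Var(Y) = a² * Var(S)
Var(S) = 1.5^2 = 2.25
Var(Y) = 6² * 2.25 = 36 * 2.25 = 81

81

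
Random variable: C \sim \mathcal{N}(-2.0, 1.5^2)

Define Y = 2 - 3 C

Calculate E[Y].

For Y = -3C + 2:
E[Y] = -3 * E[C] + 2
E[C] = -2.0 = -2
E[Y] = -3 * (-2) + 2 = 8

8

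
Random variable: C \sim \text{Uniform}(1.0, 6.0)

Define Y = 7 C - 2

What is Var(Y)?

For Y = aC + b: Var(Y) = a² * Var(C)
Var(C) = (6 - 1)^2/12 = 2.0833333
Var(Y) = 7² * 2.0833333 = 49 * 2.0833333 = 102.08333

102.08333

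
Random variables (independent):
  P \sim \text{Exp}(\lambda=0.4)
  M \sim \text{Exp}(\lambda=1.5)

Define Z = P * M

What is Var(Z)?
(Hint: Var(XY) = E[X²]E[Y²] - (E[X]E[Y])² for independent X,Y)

Var(XY) = E[X²]E[Y²] - (E[X]E[Y])²
E[P] = 2.5, Var(P) = 6.25
E[M] = 0.66666667, Var(M) = 0.44444444
E[P²] = 6.25 + 2.5² = 12.5
E[M²] = 0.44444444 + 0.66666667² = 0.88888889
Var(Z) = 12.5*0.88888889 - (2.5*0.66666667)²
= 11.111111 - 2.7777778 = 8.3333333

8.3333333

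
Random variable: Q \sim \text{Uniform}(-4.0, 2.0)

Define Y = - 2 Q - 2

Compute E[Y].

For Y = -2Q - 2:
E[Y] = -2 * E[Q] - 2
E[Q] = (-4 + 2)/2 = -1
E[Y] = -2 * (-1) - 2 = 0

0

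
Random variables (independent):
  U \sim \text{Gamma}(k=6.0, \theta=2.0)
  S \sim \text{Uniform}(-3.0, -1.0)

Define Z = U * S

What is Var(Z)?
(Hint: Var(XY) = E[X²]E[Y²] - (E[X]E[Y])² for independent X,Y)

Var(XY) = E[X²]E[Y²] - (E[X]E[Y])²
E[U] = 12, Var(U) = 24
E[S] = -2, Var(S) = 0.33333333
E[U²] = 24 + 12² = 168
E[S²] = 0.33333333 + (-2)² = 4.3333333
Var(Z) = 168*4.3333333 - (12*(-2))²
= 728 - 576 = 152

152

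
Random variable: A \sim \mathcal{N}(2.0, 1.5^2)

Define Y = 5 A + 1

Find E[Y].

For Y = 5A + 1:
E[Y] = 5 * E[A] + 1
E[A] = 2.0 = 2
E[Y] = 5 * 2 + 1 = 11

11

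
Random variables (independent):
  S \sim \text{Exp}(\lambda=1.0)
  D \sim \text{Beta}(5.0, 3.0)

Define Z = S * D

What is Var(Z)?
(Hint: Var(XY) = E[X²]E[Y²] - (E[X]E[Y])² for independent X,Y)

Var(XY) = E[X²]E[Y²] - (E[X]E[Y])²
E[S] = 1, Var(S) = 1
E[D] = 0.625, Var(D) = 0.026041667
E[S²] = 1 + 1² = 2
E[D²] = 0.026041667 + 0.625² = 0.41666667
Var(Z) = 2*0.41666667 - (1*0.625)²
= 0.83333333 - 0.390625 = 0.44270833

0.44270833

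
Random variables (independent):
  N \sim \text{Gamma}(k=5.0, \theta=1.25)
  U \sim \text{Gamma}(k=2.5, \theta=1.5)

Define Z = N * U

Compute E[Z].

For independent RVs: E[XY] = E[X]*E[Y]
E[N] = 6.25
E[U] = 3.75
E[Z] = 6.25 * 3.75 = 23.4375

23.4375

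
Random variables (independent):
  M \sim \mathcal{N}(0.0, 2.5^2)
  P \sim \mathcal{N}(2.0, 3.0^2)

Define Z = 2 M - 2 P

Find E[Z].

E[Z] = 2*E[M] - 2*E[P]
E[M] = 0
E[P] = 2
E[Z] = 2*0 - 2*2 = -4

-4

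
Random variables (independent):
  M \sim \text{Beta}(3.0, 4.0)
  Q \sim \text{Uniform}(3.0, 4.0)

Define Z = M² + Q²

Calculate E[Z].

E[Z] = E[M²] + E[Q²]
E[M²] = Var(M) + E[M]² = 0.030612245 + 0.18367347 = 0.21428571
E[Q²] = Var(Q) + E[Q]² = 0.083333333 + 12.25 = 12.333333
E[Z] = 0.21428571 + 12.333333 = 12.547619

12.547619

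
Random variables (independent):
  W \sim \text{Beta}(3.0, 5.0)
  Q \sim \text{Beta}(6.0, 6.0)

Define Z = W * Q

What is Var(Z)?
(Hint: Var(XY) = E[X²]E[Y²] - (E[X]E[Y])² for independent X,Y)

Var(XY) = E[X²]E[Y²] - (E[X]E[Y])²
E[W] = 0.375, Var(W) = 0.026041667
E[Q] = 0.5, Var(Q) = 0.019230769
E[W²] = 0.026041667 + 0.375² = 0.16666667
E[Q²] = 0.019230769 + 0.5² = 0.26923077
Var(Z) = 0.16666667*0.26923077 - (0.375*0.5)²
= 0.044871795 - 0.03515625 = 0.0097155449

0.0097155449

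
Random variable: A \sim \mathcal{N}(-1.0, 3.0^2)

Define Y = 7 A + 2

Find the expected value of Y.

For Y = 7A + 2:
E[Y] = 7 * E[A] + 2
E[A] = -1.0 = -1
E[Y] = 7 * (-1) + 2 = -5

-5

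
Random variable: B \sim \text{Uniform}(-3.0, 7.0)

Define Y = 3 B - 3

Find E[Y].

For Y = 3B - 3:
E[Y] = 3 * E[B] - 3
E[B] = (-3 + 7)/2 = 2
E[Y] = 3 * 2 - 3 = 3

3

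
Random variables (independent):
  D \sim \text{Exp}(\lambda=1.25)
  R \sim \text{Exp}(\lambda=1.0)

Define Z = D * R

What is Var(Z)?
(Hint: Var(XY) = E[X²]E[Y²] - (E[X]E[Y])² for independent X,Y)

Var(XY) = E[X²]E[Y²] - (E[X]E[Y])²
E[D] = 0.8, Var(D) = 0.64
E[R] = 1, Var(R) = 1
E[D²] = 0.64 + 0.8² = 1.28
E[R²] = 1 + 1² = 2
Var(Z) = 1.28*2 - (0.8*1)²
= 2.56 - 0.64 = 1.92

1.92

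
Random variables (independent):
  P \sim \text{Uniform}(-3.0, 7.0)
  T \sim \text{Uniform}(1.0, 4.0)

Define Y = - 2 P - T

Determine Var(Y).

For independent RVs: Var(aX + bY) = a²Var(X) + b²Var(Y)
Var(P) = 8.3333333
Var(T) = 0.75
Var(Y) = (-2)²*8.3333333 + (-1)²*0.75
= 4*8.3333333 + 1*0.75 = 34.083333

34.083333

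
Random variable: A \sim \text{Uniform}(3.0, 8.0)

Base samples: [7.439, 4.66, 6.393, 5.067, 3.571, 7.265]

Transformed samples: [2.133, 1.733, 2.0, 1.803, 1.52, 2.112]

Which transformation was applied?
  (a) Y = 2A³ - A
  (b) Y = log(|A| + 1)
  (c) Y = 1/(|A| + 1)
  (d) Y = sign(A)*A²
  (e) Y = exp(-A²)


Checking option (b) Y = log(|A| + 1):
  A = 7.439 -> Y = 2.133 ✓
  A = 4.66 -> Y = 1.733 ✓
  A = 6.393 -> Y = 2.0 ✓
All samples match this transformation.

(b) log(|A| + 1)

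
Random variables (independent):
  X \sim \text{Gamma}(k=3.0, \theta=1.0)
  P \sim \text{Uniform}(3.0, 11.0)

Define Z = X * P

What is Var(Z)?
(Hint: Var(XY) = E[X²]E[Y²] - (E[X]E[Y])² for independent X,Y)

Var(XY) = E[X²]E[Y²] - (E[X]E[Y])²
E[X] = 3, Var(X) = 3
E[P] = 7, Var(P) = 5.3333333
E[X²] = 3 + 3² = 12
E[P²] = 5.3333333 + 7² = 54.333333
Var(Z) = 12*54.333333 - (3*7)²
= 652 - 441 = 211

211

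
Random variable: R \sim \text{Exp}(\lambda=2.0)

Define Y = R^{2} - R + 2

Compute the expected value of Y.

E[Y] = 1*E[R²] - 1*E[R] + 2
E[R] = 0.5
E[R²] = Var(R) + (E[R])² = 0.25 + 0.25 = 0.5
E[Y] = 1*0.5 - 1*0.5 + 2 = 2

2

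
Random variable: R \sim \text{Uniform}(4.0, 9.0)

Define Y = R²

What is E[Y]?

E[R²] = Var(R) + (E[R])² = 2.0833333 + 42.25 = 44.333333

44.333333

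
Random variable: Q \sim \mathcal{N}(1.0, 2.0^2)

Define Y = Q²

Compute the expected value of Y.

Using E[X²] = Var(X) + (E[X])²:
E[Q] = 1
Var(Q) = 2.0^2 = 4
E[Q²] = 4 + 1² = 4 + 1 = 5

5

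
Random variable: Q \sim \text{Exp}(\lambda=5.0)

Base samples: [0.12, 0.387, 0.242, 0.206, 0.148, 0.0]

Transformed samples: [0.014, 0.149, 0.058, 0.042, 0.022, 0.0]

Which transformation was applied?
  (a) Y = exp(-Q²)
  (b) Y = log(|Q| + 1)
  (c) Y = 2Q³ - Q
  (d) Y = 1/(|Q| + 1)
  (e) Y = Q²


Checking option (e) Y = Q²:
  Q = 0.12 -> Y = 0.014 ✓
  Q = 0.387 -> Y = 0.149 ✓
  Q = 0.242 -> Y = 0.058 ✓
All samples match this transformation.

(e) Q²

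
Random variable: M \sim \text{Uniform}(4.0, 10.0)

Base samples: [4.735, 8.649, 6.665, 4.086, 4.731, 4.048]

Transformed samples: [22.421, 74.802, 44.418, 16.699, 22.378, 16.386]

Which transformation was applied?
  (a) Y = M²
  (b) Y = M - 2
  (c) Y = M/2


Checking option (a) Y = M²:
  M = 4.735 -> Y = 22.421 ✓
  M = 8.649 -> Y = 74.802 ✓
  M = 6.665 -> Y = 44.418 ✓
All samples match this transformation.

(a) M²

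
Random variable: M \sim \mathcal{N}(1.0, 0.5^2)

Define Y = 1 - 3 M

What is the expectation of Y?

For Y = -3M + 1:
E[Y] = -3 * E[M] + 1
E[M] = 1.0 = 1
E[Y] = -3 * 1 + 1 = -2

-2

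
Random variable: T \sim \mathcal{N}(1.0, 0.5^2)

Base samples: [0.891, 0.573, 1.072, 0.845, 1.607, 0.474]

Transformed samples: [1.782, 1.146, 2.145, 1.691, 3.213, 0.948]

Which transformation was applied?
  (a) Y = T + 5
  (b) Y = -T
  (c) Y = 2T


Checking option (c) Y = 2T:
  T = 0.891 -> Y = 1.782 ✓
  T = 0.573 -> Y = 1.146 ✓
  T = 1.072 -> Y = 2.145 ✓
All samples match this transformation.

(c) 2T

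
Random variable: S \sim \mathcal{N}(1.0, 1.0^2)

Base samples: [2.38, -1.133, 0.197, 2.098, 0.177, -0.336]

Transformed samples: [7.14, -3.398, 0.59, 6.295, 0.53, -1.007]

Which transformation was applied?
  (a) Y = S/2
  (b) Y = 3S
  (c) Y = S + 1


Checking option (b) Y = 3S:
  S = 2.38 -> Y = 7.14 ✓
  S = -1.133 -> Y = -3.398 ✓
  S = 0.197 -> Y = 0.59 ✓
All samples match this transformation.

(b) 3S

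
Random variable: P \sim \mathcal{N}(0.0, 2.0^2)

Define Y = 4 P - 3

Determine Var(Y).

For Y = aP + b: Var(Y) = a² * Var(P)
Var(P) = 2.0^2 = 4
Var(Y) = 4² * 4 = 16 * 4 = 64

64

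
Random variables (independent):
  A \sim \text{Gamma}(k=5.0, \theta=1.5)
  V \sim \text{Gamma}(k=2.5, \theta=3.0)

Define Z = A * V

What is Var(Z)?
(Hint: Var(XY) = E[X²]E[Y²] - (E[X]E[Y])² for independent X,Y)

Var(XY) = E[X²]E[Y²] - (E[X]E[Y])²
E[A] = 7.5, Var(A) = 11.25
E[V] = 7.5, Var(V) = 22.5
E[A²] = 11.25 + 7.5² = 67.5
E[V²] = 22.5 + 7.5² = 78.75
Var(Z) = 67.5*78.75 - (7.5*7.5)²
= 5315.625 - 3164.0625 = 2151.5625

2151.5625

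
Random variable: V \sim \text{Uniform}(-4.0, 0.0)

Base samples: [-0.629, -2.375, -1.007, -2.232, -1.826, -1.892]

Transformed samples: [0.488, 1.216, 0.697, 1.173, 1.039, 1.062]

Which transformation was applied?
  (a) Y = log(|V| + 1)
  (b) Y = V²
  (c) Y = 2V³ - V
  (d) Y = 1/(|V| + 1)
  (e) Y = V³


Checking option (a) Y = log(|V| + 1):
  V = -0.629 -> Y = 0.488 ✓
  V = -2.375 -> Y = 1.216 ✓
  V = -1.007 -> Y = 0.697 ✓
All samples match this transformation.

(a) log(|V| + 1)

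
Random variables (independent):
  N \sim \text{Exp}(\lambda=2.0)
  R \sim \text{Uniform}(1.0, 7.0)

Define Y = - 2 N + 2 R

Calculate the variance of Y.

For independent RVs: Var(aX + bY) = a²Var(X) + b²Var(Y)
Var(N) = 0.25
Var(R) = 3
Var(Y) = (-2)²*0.25 + 2²*3
= 4*0.25 + 4*3 = 13

13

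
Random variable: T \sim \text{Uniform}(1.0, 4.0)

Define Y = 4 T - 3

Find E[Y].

For Y = 4T - 3:
E[Y] = 4 * E[T] - 3
E[T] = (1 + 4)/2 = 2.5
E[Y] = 4 * 2.5 - 3 = 7

7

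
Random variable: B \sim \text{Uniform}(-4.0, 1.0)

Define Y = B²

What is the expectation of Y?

Using E[X²] = Var(X) + (E[X])²:
E[B] = -1.5
Var(B) = (1 + 4)^2/12 = 2.0833333
E[B²] = 2.0833333 + (-1.5)² = 2.0833333 + 2.25 = 4.3333333

4.3333333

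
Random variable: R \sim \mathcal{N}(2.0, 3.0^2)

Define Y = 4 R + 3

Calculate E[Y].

For Y = 4R + 3:
E[Y] = 4 * E[R] + 3
E[R] = 2.0 = 2
E[Y] = 4 * 2 + 3 = 11

11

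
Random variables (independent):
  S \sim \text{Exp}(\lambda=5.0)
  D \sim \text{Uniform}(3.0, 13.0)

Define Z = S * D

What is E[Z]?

For independent RVs: E[XY] = E[X]*E[Y]
E[S] = 0.2
E[D] = 8
E[Z] = 0.2 * 8 = 1.6

1.6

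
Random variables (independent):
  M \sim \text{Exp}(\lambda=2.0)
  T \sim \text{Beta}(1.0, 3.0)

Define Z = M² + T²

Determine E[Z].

E[Z] = E[M²] + E[T²]
E[M²] = Var(M) + E[M]² = 0.25 + 0.25 = 0.5
E[T²] = Var(T) + E[T]² = 0.0375 + 0.0625 = 0.1
E[Z] = 0.5 + 0.1 = 0.6

0.6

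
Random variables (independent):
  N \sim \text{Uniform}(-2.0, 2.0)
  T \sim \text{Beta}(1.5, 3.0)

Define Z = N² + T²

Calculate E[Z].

E[Z] = E[N²] + E[T²]
E[N²] = Var(N) + E[N]² = 1.3333333 + 0 = 1.3333333
E[T²] = Var(T) + E[T]² = 0.04040404 + 0.11111111 = 0.15151515
E[Z] = 1.3333333 + 0.15151515 = 1.4848485

1.4848485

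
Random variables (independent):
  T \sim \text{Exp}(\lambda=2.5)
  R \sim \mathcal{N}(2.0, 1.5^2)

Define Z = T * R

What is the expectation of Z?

For independent RVs: E[XY] = E[X]*E[Y]
E[T] = 0.4
E[R] = 2
E[Z] = 0.4 * 2 = 0.8

0.8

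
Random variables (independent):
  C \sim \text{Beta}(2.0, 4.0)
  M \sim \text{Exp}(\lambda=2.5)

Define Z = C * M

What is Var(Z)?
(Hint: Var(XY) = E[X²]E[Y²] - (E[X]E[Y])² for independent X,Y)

Var(XY) = E[X²]E[Y²] - (E[X]E[Y])²
E[C] = 0.33333333, Var(C) = 0.031746032
E[M] = 0.4, Var(M) = 0.16
E[C²] = 0.031746032 + 0.33333333² = 0.14285714
E[M²] = 0.16 + 0.4² = 0.32
Var(Z) = 0.14285714*0.32 - (0.33333333*0.4)²
= 0.045714286 - 0.017777778 = 0.027936508

0.027936508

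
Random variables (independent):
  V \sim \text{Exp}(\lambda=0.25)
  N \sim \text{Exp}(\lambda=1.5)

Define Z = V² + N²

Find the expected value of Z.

E[Z] = E[V²] + E[N²]
E[V²] = Var(V) + E[V]² = 16 + 16 = 32
E[N²] = Var(N) + E[N]² = 0.44444444 + 0.44444444 = 0.88888889
E[Z] = 32 + 0.88888889 = 32.888889

32.888889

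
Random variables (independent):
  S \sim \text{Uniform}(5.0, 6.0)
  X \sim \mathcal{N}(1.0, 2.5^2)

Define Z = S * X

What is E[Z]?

For independent RVs: E[XY] = E[X]*E[Y]
E[S] = 5.5
E[X] = 1
E[Z] = 5.5 * 1 = 5.5

5.5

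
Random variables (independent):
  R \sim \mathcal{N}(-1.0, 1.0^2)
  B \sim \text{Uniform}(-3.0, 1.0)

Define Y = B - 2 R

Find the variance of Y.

For independent RVs: Var(aX + bY) = a²Var(X) + b²Var(Y)
Var(R) = 1
Var(B) = 1.3333333
Var(Y) = (-2)²*1 + 1²*1.3333333
= 4*1 + 1*1.3333333 = 5.3333333

5.3333333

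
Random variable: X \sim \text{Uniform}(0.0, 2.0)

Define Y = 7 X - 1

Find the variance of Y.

For Y = aX + b: Var(Y) = a² * Var(X)
Var(X) = (2 - 0)^2/12 = 0.33333333
Var(Y) = 7² * 0.33333333 = 49 * 0.33333333 = 16.333333

16.333333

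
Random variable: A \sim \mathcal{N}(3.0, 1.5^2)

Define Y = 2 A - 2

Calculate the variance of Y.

For Y = aA + b: Var(Y) = a² * Var(A)
Var(A) = 1.5^2 = 2.25
Var(Y) = 2² * 2.25 = 4 * 2.25 = 9

9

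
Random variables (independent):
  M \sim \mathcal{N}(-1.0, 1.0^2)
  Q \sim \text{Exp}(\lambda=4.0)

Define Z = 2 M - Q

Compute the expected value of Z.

E[Z] = 2*E[M] - 1*E[Q]
E[M] = -1
E[Q] = 0.25
E[Z] = 2*(-1) - 1*0.25 = -2.25

-2.25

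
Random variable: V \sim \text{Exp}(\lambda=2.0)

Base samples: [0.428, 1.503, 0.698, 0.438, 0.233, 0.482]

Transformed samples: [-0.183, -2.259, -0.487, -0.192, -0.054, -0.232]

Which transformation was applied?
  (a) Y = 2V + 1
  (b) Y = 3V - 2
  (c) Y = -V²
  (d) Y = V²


Checking option (c) Y = -V²:
  V = 0.428 -> Y = -0.183 ✓
  V = 1.503 -> Y = -2.259 ✓
  V = 0.698 -> Y = -0.487 ✓
All samples match this transformation.

(c) -V²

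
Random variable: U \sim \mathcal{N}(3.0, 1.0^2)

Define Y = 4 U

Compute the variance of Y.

For Y = aU + b: Var(Y) = a² * Var(U)
Var(U) = 1.0^2 = 1
Var(Y) = 4² * 1 = 16 * 1 = 16

16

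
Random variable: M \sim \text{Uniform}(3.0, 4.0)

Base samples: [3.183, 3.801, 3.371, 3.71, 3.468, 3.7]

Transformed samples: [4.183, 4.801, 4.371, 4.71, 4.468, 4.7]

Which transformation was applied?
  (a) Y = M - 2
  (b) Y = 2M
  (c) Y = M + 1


Checking option (c) Y = M + 1:
  M = 3.183 -> Y = 4.183 ✓
  M = 3.801 -> Y = 4.801 ✓
  M = 3.371 -> Y = 4.371 ✓
All samples match this transformation.

(c) M + 1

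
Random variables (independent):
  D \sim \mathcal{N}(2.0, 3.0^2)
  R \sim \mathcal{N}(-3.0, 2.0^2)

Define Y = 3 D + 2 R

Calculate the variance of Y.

For independent RVs: Var(aX + bY) = a²Var(X) + b²Var(Y)
Var(D) = 9
Var(R) = 4
Var(Y) = 3²*9 + 2²*4
= 9*9 + 4*4 = 97

97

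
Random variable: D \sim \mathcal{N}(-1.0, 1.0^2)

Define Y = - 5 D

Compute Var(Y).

For Y = aD + b: Var(Y) = a² * Var(D)
Var(D) = 1.0^2 = 1
Var(Y) = (-5)² * 1 = 25 * 1 = 25

25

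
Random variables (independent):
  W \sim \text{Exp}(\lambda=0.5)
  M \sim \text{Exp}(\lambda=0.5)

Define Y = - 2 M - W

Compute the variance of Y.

For independent RVs: Var(aX + bY) = a²Var(X) + b²Var(Y)
Var(W) = 4
Var(M) = 4
Var(Y) = (-1)²*4 + (-2)²*4
= 1*4 + 4*4 = 20

20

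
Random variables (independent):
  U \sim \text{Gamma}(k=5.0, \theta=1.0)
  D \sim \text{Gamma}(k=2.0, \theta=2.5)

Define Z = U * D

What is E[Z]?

For independent RVs: E[XY] = E[X]*E[Y]
E[U] = 5
E[D] = 5
E[Z] = 5 * 5 = 25

25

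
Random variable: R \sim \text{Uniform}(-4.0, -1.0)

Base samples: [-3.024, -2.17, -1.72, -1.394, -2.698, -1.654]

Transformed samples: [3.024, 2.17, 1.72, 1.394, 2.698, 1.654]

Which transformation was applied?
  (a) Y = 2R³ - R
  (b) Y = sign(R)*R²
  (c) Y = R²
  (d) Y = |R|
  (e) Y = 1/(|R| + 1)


Checking option (d) Y = |R|:
  R = -3.024 -> Y = 3.024 ✓
  R = -2.17 -> Y = 2.17 ✓
  R = -1.72 -> Y = 1.72 ✓
All samples match this transformation.

(d) |R|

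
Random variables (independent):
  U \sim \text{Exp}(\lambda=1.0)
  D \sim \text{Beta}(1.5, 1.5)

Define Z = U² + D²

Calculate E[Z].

E[Z] = E[U²] + E[D²]
E[U²] = Var(U) + E[U]² = 1 + 1 = 2
E[D²] = Var(D) + E[D]² = 0.0625 + 0.25 = 0.3125
E[Z] = 2 + 0.3125 = 2.3125

2.3125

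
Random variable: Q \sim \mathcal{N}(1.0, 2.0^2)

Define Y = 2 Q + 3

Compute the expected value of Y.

For Y = 2Q + 3:
E[Y] = 2 * E[Q] + 3
E[Q] = 1.0 = 1
E[Y] = 2 * 1 + 3 = 5

5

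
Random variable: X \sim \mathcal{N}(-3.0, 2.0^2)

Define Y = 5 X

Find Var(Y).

For Y = aX + b: Var(Y) = a² * Var(X)
Var(X) = 2.0^2 = 4
Var(Y) = 5² * 4 = 25 * 4 = 100

100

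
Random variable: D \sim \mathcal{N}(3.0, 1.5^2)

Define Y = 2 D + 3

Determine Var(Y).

For Y = aD + b: Var(Y) = a² * Var(D)
Var(D) = 1.5^2 = 2.25
Var(Y) = 2² * 2.25 = 4 * 2.25 = 9

9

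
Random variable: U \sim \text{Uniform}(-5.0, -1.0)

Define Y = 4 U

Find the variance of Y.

For Y = aU + b: Var(Y) = a² * Var(U)
Var(U) = (-1 + 5)^2/12 = 1.3333333
Var(Y) = 4² * 1.3333333 = 16 * 1.3333333 = 21.333333

21.333333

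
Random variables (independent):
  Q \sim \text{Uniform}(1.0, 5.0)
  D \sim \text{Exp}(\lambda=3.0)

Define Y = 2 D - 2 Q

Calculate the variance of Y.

For independent RVs: Var(aX + bY) = a²Var(X) + b²Var(Y)
Var(Q) = 1.3333333
Var(D) = 0.11111111
Var(Y) = (-2)²*1.3333333 + 2²*0.11111111
= 4*1.3333333 + 4*0.11111111 = 5.7777778

5.7777778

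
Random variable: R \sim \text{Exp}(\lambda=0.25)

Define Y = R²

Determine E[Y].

Using E[X²] = Var(X) + (E[X])²:
E[R] = 4
Var(R) = 1/0.25^2 = 16
E[R²] = 16 + 4² = 16 + 16 = 32

32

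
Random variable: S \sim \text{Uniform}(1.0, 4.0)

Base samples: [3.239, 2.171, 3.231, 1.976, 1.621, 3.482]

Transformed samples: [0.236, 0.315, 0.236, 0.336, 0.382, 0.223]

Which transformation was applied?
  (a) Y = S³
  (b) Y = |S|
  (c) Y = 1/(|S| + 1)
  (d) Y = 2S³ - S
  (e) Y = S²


Checking option (c) Y = 1/(|S| + 1):
  S = 3.239 -> Y = 0.236 ✓
  S = 2.171 -> Y = 0.315 ✓
  S = 3.231 -> Y = 0.236 ✓
All samples match this transformation.

(c) 1/(|S| + 1)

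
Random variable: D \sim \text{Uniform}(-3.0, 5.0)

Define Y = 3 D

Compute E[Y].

For Y = 3D:
E[Y] = 3 * E[D]
E[D] = (-3 + 5)/2 = 1
E[Y] = 3 * 1 = 3

3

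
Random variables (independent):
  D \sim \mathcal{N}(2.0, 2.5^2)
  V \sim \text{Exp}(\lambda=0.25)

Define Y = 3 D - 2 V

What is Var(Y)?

For independent RVs: Var(aX + bY) = a²Var(X) + b²Var(Y)
Var(D) = 6.25
Var(V) = 16
Var(Y) = 3²*6.25 + (-2)²*16
= 9*6.25 + 4*16 = 120.25

120.25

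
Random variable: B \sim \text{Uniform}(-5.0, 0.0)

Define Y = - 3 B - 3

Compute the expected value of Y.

For Y = -3B - 3:
E[Y] = -3 * E[B] - 3
E[B] = (-5 + 0)/2 = -2.5
E[Y] = -3 * (-2.5) - 3 = 4.5

4.5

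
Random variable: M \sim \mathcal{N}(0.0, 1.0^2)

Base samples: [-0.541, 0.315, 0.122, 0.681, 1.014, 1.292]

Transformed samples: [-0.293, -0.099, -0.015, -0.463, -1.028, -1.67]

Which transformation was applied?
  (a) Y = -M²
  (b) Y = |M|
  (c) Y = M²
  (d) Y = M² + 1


Checking option (a) Y = -M²:
  M = -0.541 -> Y = -0.293 ✓
  M = 0.315 -> Y = -0.099 ✓
  M = 0.122 -> Y = -0.015 ✓
All samples match this transformation.

(a) -M²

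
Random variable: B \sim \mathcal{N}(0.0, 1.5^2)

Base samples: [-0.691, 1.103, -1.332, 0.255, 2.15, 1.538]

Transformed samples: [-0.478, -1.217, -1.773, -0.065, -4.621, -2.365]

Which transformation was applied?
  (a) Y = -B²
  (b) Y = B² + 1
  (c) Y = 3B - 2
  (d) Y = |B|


Checking option (a) Y = -B²:
  B = -0.691 -> Y = -0.478 ✓
  B = 1.103 -> Y = -1.217 ✓
  B = -1.332 -> Y = -1.773 ✓
All samples match this transformation.

(a) -B²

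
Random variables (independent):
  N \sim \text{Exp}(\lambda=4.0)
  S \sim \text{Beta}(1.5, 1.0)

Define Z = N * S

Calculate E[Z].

For independent RVs: E[XY] = E[X]*E[Y]
E[N] = 0.25
E[S] = 0.6
E[Z] = 0.25 * 0.6 = 0.15

0.15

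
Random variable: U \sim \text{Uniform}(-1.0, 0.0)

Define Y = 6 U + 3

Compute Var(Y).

For Y = aU + b: Var(Y) = a² * Var(U)
Var(U) = (0 + 1)^2/12 = 0.083333333
Var(Y) = 6² * 0.083333333 = 36 * 0.083333333 = 3

3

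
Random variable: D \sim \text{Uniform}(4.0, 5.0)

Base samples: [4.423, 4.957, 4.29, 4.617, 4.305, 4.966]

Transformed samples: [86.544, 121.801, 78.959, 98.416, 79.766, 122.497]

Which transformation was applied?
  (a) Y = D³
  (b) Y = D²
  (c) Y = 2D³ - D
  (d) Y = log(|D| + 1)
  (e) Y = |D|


Checking option (a) Y = D³:
  D = 4.423 -> Y = 86.544 ✓
  D = 4.957 -> Y = 121.801 ✓
  D = 4.29 -> Y = 78.959 ✓
All samples match this transformation.

(a) D³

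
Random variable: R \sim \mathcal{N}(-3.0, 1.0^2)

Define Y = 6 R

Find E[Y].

For Y = 6R:
E[Y] = 6 * E[R]
E[R] = -3.0 = -3
E[Y] = 6 * (-3) = -18

-18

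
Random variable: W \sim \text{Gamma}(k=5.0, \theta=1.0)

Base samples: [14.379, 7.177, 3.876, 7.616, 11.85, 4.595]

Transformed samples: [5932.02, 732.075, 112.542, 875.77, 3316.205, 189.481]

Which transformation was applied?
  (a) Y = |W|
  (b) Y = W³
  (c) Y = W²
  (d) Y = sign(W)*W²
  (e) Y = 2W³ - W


Checking option (e) Y = 2W³ - W:
  W = 14.379 -> Y = 5932.02 ✓
  W = 7.177 -> Y = 732.075 ✓
  W = 3.876 -> Y = 112.542 ✓
All samples match this transformation.

(e) 2W³ - W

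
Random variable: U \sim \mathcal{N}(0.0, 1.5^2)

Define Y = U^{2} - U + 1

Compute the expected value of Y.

E[Y] = 1*E[U²] - 1*E[U] + 1
E[U] = 0
E[U²] = Var(U) + (E[U])² = 2.25 + 0 = 2.25
E[Y] = 1*2.25 - 1*0 + 1 = 3.25

3.25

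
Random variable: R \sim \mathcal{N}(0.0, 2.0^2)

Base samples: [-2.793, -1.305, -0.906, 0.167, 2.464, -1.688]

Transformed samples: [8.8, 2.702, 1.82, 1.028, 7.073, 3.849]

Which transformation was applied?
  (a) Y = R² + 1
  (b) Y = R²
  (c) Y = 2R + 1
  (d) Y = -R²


Checking option (a) Y = R² + 1:
  R = -2.793 -> Y = 8.8 ✓
  R = -1.305 -> Y = 2.702 ✓
  R = -0.906 -> Y = 1.82 ✓
All samples match this transformation.

(a) R² + 1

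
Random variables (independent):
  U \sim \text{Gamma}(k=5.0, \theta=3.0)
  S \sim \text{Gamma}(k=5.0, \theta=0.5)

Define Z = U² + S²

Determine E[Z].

E[Z] = E[U²] + E[S²]
E[U²] = Var(U) + E[U]² = 45 + 225 = 270
E[S²] = Var(S) + E[S]² = 1.25 + 6.25 = 7.5
E[Z] = 270 + 7.5 = 277.5

277.5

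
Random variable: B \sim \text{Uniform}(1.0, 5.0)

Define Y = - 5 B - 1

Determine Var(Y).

For Y = aB + b: Var(Y) = a² * Var(B)
Var(B) = (5 - 1)^2/12 = 1.3333333
Var(Y) = (-5)² * 1.3333333 = 25 * 1.3333333 = 33.333333

33.333333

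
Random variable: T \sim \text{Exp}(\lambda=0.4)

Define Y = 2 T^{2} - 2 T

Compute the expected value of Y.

E[Y] = 2*E[T²] - 2*E[T]
E[T] = 2.5
E[T²] = Var(T) + (E[T])² = 6.25 + 6.25 = 12.5
E[Y] = 2*12.5 - 2*2.5 = 20

20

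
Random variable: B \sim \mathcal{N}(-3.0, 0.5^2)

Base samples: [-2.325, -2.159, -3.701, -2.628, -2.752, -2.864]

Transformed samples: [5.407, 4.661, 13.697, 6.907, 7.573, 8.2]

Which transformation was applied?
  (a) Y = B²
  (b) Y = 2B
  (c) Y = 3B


Checking option (a) Y = B²:
  B = -2.325 -> Y = 5.407 ✓
  B = -2.159 -> Y = 4.661 ✓
  B = -3.701 -> Y = 13.697 ✓
All samples match this transformation.

(a) B²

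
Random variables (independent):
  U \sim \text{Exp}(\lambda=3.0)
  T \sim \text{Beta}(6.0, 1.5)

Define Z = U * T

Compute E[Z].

For independent RVs: E[XY] = E[X]*E[Y]
E[U] = 0.33333333
E[T] = 0.8
E[Z] = 0.33333333 * 0.8 = 0.26666667

0.26666667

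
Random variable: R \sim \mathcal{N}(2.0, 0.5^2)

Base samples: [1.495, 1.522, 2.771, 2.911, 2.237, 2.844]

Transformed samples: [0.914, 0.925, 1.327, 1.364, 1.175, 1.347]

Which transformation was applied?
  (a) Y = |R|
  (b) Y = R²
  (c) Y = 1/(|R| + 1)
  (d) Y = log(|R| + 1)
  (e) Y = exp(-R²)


Checking option (d) Y = log(|R| + 1):
  R = 1.495 -> Y = 0.914 ✓
  R = 1.522 -> Y = 0.925 ✓
  R = 2.771 -> Y = 1.327 ✓
All samples match this transformation.

(d) log(|R| + 1)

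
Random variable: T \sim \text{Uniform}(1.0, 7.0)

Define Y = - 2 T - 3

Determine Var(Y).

For Y = aT + b: Var(Y) = a² * Var(T)
Var(T) = (7 - 1)^2/12 = 3
Var(Y) = (-2)² * 3 = 4 * 3 = 12

12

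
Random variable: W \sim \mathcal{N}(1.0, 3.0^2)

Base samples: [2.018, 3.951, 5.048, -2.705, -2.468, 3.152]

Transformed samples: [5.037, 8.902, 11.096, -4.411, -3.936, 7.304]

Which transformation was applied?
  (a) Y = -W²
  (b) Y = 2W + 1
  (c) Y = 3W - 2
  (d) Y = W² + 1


Checking option (b) Y = 2W + 1:
  W = 2.018 -> Y = 5.037 ✓
  W = 3.951 -> Y = 8.902 ✓
  W = 5.048 -> Y = 11.096 ✓
All samples match this transformation.

(b) 2W + 1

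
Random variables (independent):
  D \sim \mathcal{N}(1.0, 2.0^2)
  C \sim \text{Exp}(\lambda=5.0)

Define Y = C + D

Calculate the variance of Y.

For independent RVs: Var(aX + bY) = a²Var(X) + b²Var(Y)
Var(D) = 4
Var(C) = 0.04
Var(Y) = 1²*4 + 1²*0.04
= 1*4 + 1*0.04 = 4.04

4.04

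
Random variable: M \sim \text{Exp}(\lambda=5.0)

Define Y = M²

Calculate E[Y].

Using E[X²] = Var(X) + (E[X])²:
E[M] = 0.2
Var(M) = 1/5.0^2 = 0.04
E[M²] = 0.04 + 0.2² = 0.04 + 0.04 = 0.08

0.08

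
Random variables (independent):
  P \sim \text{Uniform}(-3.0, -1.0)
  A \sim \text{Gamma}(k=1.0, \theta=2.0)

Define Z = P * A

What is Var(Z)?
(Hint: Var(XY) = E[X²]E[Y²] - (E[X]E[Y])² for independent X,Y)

Var(XY) = E[X²]E[Y²] - (E[X]E[Y])²
E[P] = -2, Var(P) = 0.33333333
E[A] = 2, Var(A) = 4
E[P²] = 0.33333333 + (-2)² = 4.3333333
E[A²] = 4 + 2² = 8
Var(Z) = 4.3333333*8 - (-2*2)²
= 34.666667 - 16 = 18.666667

18.666667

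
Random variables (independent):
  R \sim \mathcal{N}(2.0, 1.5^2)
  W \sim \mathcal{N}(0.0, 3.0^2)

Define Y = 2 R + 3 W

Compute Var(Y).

For independent RVs: Var(aX + bY) = a²Var(X) + b²Var(Y)
Var(R) = 2.25
Var(W) = 9
Var(Y) = 2²*2.25 + 3²*9
= 4*2.25 + 9*9 = 90

90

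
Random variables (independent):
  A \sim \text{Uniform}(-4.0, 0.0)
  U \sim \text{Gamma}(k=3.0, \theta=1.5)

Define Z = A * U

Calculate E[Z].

For independent RVs: E[XY] = E[X]*E[Y]
E[A] = -2
E[U] = 4.5
E[Z] = -2 * 4.5 = -9

-9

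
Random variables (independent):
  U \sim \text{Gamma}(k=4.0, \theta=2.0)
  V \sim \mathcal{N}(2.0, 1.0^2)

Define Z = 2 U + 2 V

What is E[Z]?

E[Z] = 2*E[U] + 2*E[V]
E[U] = 8
E[V] = 2
E[Z] = 2*8 + 2*2 = 20

20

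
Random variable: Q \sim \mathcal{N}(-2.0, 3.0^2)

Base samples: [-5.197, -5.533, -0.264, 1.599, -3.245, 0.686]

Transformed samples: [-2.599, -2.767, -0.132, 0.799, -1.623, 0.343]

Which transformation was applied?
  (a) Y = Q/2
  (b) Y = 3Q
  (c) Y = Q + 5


Checking option (a) Y = Q/2:
  Q = -5.197 -> Y = -2.599 ✓
  Q = -5.533 -> Y = -2.767 ✓
  Q = -0.264 -> Y = -0.132 ✓
All samples match this transformation.

(a) Q/2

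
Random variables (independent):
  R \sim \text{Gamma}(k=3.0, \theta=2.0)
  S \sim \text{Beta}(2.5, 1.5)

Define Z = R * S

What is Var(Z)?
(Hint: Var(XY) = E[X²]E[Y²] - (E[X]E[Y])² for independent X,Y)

Var(XY) = E[X²]E[Y²] - (E[X]E[Y])²
E[R] = 6, Var(R) = 12
E[S] = 0.625, Var(S) = 0.046875
E[R²] = 12 + 6² = 48
E[S²] = 0.046875 + 0.625² = 0.4375
Var(Z) = 48*0.4375 - (6*0.625)²
= 21 - 14.0625 = 6.9375

6.9375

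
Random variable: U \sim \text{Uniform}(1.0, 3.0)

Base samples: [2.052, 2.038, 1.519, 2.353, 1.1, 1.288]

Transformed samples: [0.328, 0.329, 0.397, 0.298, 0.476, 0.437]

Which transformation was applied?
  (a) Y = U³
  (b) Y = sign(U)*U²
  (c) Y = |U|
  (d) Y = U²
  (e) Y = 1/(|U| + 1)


Checking option (e) Y = 1/(|U| + 1):
  U = 2.052 -> Y = 0.328 ✓
  U = 2.038 -> Y = 0.329 ✓
  U = 1.519 -> Y = 0.397 ✓
All samples match this transformation.

(e) 1/(|U| + 1)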